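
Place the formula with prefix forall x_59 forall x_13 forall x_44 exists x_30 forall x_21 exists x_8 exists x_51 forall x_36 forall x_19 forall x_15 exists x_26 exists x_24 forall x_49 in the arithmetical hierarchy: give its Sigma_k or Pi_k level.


Leading quantifier is forall, so the class is Pi.
Number of quantifier blocks = alternations + 1 = 6 + 1 = 7.
Classification: Pi_7

Pi_7


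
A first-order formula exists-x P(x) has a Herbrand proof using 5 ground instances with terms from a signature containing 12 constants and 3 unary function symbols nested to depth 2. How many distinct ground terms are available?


Herbrand terms by depth:
Depth 0: 12 constants
Depth 1: 36 new terms (running total: 48)
Depth 2: 108 new terms (running total: 156)
Total distinct ground terms = 156

156


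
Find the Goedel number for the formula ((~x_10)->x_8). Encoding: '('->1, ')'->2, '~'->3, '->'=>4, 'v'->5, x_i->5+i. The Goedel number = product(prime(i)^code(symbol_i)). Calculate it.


Formula: ((~x_10)->x_8)
Symbol codes: [1, 1, 3, 15, 2, 4, 13, 2]
Primes: [2, 3, 5, 7, 11, 13, 17, 19]
p_1^1 = 2^1 = 2
p_2^1 = 3^1 = 3
p_3^3 = 5^3 = 125
p_4^15 = 7^15 = 4747561509943
p_5^2 = 11^2 = 121
p_6^4 = 13^4 = 28561
p_7^13 = 17^13 = 9904578032905937
p_8^2 = 19^2 = 361
Product = 43998089921406291175963225229892853673250

43998089921406291175963225229892853673250


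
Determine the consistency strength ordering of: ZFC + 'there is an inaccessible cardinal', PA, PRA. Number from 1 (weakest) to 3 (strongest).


Ordering by consistency strength:
1. PRA
2. PA
3. ZFC + 'there is an inaccessible cardinal'


ZFC + 'there is an inaccessible cardinal'=3, PA=2, PRA=1


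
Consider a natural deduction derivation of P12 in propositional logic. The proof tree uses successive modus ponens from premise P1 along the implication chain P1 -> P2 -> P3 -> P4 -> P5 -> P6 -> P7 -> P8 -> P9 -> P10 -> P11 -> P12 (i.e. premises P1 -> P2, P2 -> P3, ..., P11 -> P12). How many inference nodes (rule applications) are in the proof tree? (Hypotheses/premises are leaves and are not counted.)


We have a chain: P1 -> P2 -> P3 -> P4 -> P5 -> P6 -> P7 -> P8 -> P9 -> P10 -> P11 -> P12.
Each modus ponens application produces the next variable.
The chain has 12 propositions, so 12-1 = 11 modus ponens steps.
Total inference nodes = 11

11


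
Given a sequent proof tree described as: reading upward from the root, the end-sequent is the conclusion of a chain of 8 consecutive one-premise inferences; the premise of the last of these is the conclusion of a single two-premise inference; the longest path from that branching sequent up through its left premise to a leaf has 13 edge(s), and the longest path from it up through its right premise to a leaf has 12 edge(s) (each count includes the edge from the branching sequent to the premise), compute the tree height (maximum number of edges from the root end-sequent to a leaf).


Longest path through the left premise: 13 edges (measured from the branching sequent)
Longest path through the right premise: 12 edges
Height of the subtree rooted at the branching sequent: max(13, 12) = 13
The branching sequent sits 8 edges above the root (the chain of one-premise inferences), so height = 13 + 8 = 21

21


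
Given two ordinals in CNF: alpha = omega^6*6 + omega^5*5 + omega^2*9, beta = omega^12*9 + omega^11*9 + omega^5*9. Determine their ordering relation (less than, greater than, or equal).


Compare term by term from highest exponent:
alpha = omega^6*6 + omega^5*5 + omega^2*9
beta = omega^12*9 + omega^11*9 + omega^5*9
Term 1: alpha has omega^6*6, beta has omega^12*9
Term 2: alpha has omega^5*5, beta has omega^11*9
Term 3: alpha has omega^2*9, beta has omega^5*9
Result: alpha < beta

alpha < beta


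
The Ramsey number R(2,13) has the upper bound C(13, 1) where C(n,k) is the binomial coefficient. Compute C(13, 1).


R(2,13) <= C(2+13-2, 2-1) = C(13, 1)
C(13, 1) = 13! / (1! * 12!)
= 13

13


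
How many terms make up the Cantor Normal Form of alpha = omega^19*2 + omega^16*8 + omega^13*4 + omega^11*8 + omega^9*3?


CNF: omega^19*2 + omega^16*8 + omega^13*4 + omega^11*8 + omega^9*3
Count the summands separated by '+':
  term 1: omega^19*2
  term 2: omega^16*8
  term 3: omega^13*4
  term 4: omega^11*8
  term 5: omega^9*3
Total terms = 5

5


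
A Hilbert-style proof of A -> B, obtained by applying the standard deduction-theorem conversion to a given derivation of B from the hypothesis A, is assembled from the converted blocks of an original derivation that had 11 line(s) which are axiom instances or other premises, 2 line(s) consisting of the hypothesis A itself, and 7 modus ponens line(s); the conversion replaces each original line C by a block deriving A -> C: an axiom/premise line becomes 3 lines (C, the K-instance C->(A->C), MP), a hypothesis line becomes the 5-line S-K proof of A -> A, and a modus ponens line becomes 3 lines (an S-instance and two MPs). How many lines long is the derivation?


Deduction-theorem conversion, block by block:
- 11 axiom/premise lines -> 3 lines each = 33
- 2 hypothesis lines -> 5 lines each (identity proof A->A) = 10
- 7 MP lines -> 3 lines each (S-instance, MP, MP) = 21
Total = 33 + 10 + 21 = 64 lines.

64


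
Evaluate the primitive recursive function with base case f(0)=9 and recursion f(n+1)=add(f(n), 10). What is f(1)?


f(0) = 9
f(1) = add(f(0), 10) = add(9, 10) = 19


19


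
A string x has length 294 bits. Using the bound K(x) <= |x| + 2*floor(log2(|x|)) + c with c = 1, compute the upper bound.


floor(log2(294)) = 8
2 * 8 = 16
K(x) <= 294 + 16 + 1 = 311

311


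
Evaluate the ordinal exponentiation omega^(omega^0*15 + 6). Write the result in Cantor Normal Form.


omega^(omega^0*15 + 6):
omega^0 = 1, so the exponent is 15 + 6 = 21 (finite ordinal addition).
Result = omega^21, already a single CNF term.

omega^21


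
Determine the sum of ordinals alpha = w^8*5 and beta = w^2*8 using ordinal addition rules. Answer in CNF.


Ordinal addition w^8*5 + w^2*8:
Leading exponent of alpha (8) > leading exponent of beta (2).
Since alpha's term has higher exponent than beta's leading term,
the sum is simply alpha followed by beta.
Result = w^8*5 + w^2*8

w^8*5 + w^2*8


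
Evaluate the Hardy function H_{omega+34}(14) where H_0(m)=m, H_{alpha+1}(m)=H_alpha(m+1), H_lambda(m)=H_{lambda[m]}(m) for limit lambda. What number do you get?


H_{omega+34}(14):
Unwind the 34 successor steps: H_{omega+34}(14) = H_omega(14+34) = H_omega(48).
H_omega(m) = H_m(m) = m + m = 2m.
Result = 2 * 48 = 96

96


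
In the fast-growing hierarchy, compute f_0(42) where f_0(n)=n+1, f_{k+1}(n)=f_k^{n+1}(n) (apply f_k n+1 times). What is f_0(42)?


f_0(42) = 42 + 1 = 43

43


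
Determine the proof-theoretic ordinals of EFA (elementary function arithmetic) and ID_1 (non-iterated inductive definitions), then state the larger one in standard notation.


Proof-theoretic ordinal of EFA (elementary function arithmetic): omega^3
Proof-theoretic ordinal of ID_1 (non-iterated inductive definitions): psi_0(epsilon_{Omega+1})
Comparing: omega^3 < psi_0(epsilon_{Omega+1}).
The larger ordinal is psi_0(epsilon_{Omega+1}) (from ID_1 (non-iterated inductive definitions)).

psi_0(epsilon_{Omega+1})


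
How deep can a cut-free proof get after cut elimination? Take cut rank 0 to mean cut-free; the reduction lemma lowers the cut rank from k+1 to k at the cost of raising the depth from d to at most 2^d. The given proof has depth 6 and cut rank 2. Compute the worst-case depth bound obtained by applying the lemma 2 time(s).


Each rank reduction sends depth d to at most 2^d; cut rank r needs r reductions.
2_0(6) = 6
2_1(6) = 2^6 = 64
2_2(6) = 2^64 = 18446744073709551616
Cut-free depth bound = 18446744073709551616

18446744073709551616


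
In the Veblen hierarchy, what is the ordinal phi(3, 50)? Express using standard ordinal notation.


phi(3, 50):
phi(3, beta) = eta_beta (the beta-th eta number, fixed point of zeta).
phi(3, 50) = eta_50

eta_50


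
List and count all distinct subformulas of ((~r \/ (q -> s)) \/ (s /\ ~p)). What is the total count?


Formula: ((~r \/ (q -> s)) \/ (s /\ ~p))
Subformulas found:
  1. q
  2. s
  3. r
  4. p
  5. ~p
  6. ~r
  7. (q -> s)
  8. (s /\ ~p)
  9. (~r \/ (q -> s))
  10. ((~r \/ (q -> s)) \/ (s /\ ~p))
Total distinct subformulas = 10

10


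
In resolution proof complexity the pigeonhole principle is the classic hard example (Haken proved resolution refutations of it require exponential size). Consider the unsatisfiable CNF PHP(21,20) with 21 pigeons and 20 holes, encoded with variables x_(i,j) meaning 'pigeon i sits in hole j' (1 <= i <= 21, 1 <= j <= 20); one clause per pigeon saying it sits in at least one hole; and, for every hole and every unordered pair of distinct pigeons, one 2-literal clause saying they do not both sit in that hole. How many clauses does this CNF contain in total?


PHP(21,20): 21 pigeons, 20 holes, 21*20 = 420 variables.
- pigeon clauses: one per pigeon -> 21 clauses
- hole clauses: 20 holes * C(21,2) = 20 * 210 -> 4200 clauses
Total clauses = 21 + 4200 = 4221

4221


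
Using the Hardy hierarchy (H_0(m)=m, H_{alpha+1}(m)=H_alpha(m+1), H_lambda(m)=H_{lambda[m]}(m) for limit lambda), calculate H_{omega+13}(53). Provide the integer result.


H_{omega+13}(53):
Unwind the 13 successor steps: H_{omega+13}(53) = H_omega(53+13) = H_omega(66).
H_omega(m) = H_m(m) = m + m = 2m.
Result = 2 * 66 = 132

132


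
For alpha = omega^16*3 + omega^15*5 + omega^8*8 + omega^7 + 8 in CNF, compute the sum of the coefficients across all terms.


CNF: omega^16*3 + omega^15*5 + omega^8*8 + omega^7 + 8
Coefficients: 3 + 5 + 8 + 1 + 8 = 25

25


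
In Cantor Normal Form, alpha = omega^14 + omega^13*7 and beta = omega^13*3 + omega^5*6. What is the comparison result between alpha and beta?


Compare term by term from highest exponent:
alpha = omega^14 + omega^13*7
beta = omega^13*3 + omega^5*6
Term 1: alpha has omega^14*1, beta has omega^13*3
Term 2: alpha has omega^13*7, beta has omega^5*6
Result: alpha > beta

alpha > beta


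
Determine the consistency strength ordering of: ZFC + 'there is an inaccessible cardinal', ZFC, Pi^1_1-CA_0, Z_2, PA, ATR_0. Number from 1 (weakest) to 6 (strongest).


Ordering by consistency strength:
1. PA
2. ATR_0
3. Pi^1_1-CA_0
4. Z_2
5. ZFC
6. ZFC + 'there is an inaccessible cardinal'


ZFC + 'there is an inaccessible cardinal'=6, ZFC=5, Pi^1_1-CA_0=3, Z_2=4, PA=1, ATR_0=2


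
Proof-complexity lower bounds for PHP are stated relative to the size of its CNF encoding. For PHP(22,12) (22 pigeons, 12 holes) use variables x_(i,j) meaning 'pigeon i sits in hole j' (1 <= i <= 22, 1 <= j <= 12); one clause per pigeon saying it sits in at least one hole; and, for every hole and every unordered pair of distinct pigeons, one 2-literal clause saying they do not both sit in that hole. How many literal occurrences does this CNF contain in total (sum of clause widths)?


PHP(22,12): 22 pigeons, 12 holes, 22*12 = 264 variables.
- pigeon clauses: one per pigeon -> 22 clauses of width 12 -> 264 literals
- hole clauses: 12 holes * C(22,2) = 12 * 231 -> 2772 clauses of width 2 -> 5544 literals
Total literal occurrences = 264 + 5544 = 5808

5808


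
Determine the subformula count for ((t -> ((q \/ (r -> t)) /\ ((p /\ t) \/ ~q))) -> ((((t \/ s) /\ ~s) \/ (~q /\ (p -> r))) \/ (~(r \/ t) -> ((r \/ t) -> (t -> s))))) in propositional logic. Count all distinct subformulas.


Formula: ((t -> ((q \/ (r -> t)) /\ ((p /\ t) \/ ~q))) -> ((((t \/ s) /\ ~s) \/ (~q /\ (p -> r))) \/ (~(r \/ t) -> ((r \/ t) -> (t -> s)))))
Subformulas found:
  1. r
  2. q
  3. s
  4. t
  5. p
  6. ~s
  7. ~q
  8. (r \/ t)
  9. (t -> s)
  10. (p -> r)
  11. (r -> t)
  12. (t \/ s)
  13. (p /\ t)
  14. ~(r \/ t)
  15. (q \/ (r -> t))
  16. ((p /\ t) \/ ~q)
  17. ((t \/ s) /\ ~s)
  18. (~q /\ (p -> r))
  19. ((r \/ t) -> (t -> s))
  20. (~(r \/ t) -> ((r \/ t) -> (t -> s)))
  21. ((q \/ (r -> t)) /\ ((p /\ t) \/ ~q))
  22. (((t \/ s) /\ ~s) \/ (~q /\ (p -> r)))
  23. (t -> ((q \/ (r -> t)) /\ ((p /\ t) \/ ~q)))
  24. ((((t \/ s) /\ ~s) \/ (~q /\ (p -> r))) \/ (~(r \/ t) -> ((r \/ t) -> (t -> s))))
  25. ((t -> ((q \/ (r -> t)) /\ ((p /\ t) \/ ~q))) -> ((((t \/ s) /\ ~s) \/ (~q /\ (p -> r))) \/ (~(r \/ t) -> ((r \/ t) -> (t -> s)))))
Total distinct subformulas = 25

25


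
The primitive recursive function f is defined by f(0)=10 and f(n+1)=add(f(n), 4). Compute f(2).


f(0) = 10
f(1) = add(f(0), 4) = add(10, 4) = 14
f(2) = add(f(1), 4) = add(14, 4) = 18


18


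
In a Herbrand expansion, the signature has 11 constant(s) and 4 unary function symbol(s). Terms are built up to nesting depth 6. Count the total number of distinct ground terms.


Herbrand terms by depth:
Depth 0: 11 constants
Depth 1: 44 new terms (running total: 55)
Depth 2: 176 new terms (running total: 231)
Depth 3: 704 new terms (running total: 935)
Depth 4: 2816 new terms (running total: 3751)
Depth 5: 11264 new terms (running total: 15015)
Depth 6: 45056 new terms (running total: 60071)
Total distinct ground terms = 60071

60071


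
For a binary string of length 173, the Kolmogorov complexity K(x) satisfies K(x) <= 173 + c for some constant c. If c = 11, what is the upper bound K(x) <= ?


K(x) <= |x| + c = 173 + 11 = 184

184


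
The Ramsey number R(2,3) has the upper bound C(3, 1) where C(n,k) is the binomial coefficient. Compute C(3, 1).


R(2,3) <= C(2+3-2, 2-1) = C(3, 1)
C(3, 1) = 3! / (1! * 2!)
= 3

3


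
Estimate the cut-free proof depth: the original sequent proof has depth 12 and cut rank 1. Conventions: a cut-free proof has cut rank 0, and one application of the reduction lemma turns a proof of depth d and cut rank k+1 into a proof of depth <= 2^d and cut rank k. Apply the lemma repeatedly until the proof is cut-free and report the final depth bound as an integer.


Each rank reduction sends depth d to at most 2^d; cut rank r needs r reductions.
2_0(12) = 12
2_1(12) = 2^12 = 4096
Cut-free depth bound = 4096

4096


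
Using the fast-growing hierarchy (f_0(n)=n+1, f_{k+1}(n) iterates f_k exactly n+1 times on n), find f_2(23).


f_2(23) = f_1^24(23)
f_1(m) = 2m + 1.
Iterating: f_1^k(n) = 2^k*(n+1) - 1.
f_2(23) = 2^24*(23+1) - 1 = 16777216*24 - 1 = 402653183

402653183


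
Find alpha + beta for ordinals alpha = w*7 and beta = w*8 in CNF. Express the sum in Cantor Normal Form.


Ordinal addition w*7 + w*8:
Both terms have the same exponent 1.
w^e*c + w^e*d = w^e*(c+d).
Result = w^1*(7+8) = w*15

w*15


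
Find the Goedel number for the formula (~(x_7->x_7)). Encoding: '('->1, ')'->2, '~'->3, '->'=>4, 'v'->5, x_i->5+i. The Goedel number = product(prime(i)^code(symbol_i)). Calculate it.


Formula: (~(x_7->x_7))
Symbol codes: [1, 3, 1, 12, 4, 12, 2, 2]
Primes: [2, 3, 5, 7, 11, 13, 17, 19]
p_1^1 = 2^1 = 2
p_2^3 = 3^3 = 27
p_3^1 = 5^1 = 5
p_4^12 = 7^12 = 13841287201
p_5^4 = 11^4 = 14641
p_6^12 = 13^12 = 23298085122481
p_7^2 = 17^2 = 289
p_8^2 = 19^2 = 361
Product = 132995288932715162912623074991010430

132995288932715162912623074991010430


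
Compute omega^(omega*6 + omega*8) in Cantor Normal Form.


omega^(omega*6 + omega*8):
Both terms of the exponent have the same exponent 1, so they merge: omega*6 + omega*8 = omega*(6+8) = omega*14.
omega raised to a CNF ordinal is a single CNF term: Result = omega^(omega*14)

omega^(omega*14)


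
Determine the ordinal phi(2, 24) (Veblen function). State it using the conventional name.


phi(2, 24):
phi(2, beta) = zeta_beta (the beta-th zeta number, fixed point of epsilon).
phi(2, 24) = zeta_24

zeta_24


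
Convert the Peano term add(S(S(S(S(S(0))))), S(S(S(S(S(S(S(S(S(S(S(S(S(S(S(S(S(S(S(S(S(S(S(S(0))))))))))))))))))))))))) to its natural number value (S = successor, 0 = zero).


add(S^5(0), S^24(0)):
S^5(0) = 5
S^24(0) = 24
5 + 24 = 29

29


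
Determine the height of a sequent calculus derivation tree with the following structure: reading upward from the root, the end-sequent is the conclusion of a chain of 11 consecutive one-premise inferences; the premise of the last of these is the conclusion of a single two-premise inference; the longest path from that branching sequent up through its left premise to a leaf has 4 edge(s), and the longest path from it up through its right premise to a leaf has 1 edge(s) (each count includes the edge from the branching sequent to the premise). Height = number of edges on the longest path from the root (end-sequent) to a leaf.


Longest path through the left premise: 4 edges (measured from the branching sequent)
Longest path through the right premise: 1 edges
Height of the subtree rooted at the branching sequent: max(4, 1) = 4
The branching sequent sits 11 edges above the root (the chain of one-premise inferences), so height = 4 + 11 = 15

15


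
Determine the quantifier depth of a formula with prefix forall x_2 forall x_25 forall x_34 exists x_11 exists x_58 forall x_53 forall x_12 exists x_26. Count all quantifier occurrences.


Quantifier prefix has 8 quantifier symbols.
Quantifier depth = 8

8


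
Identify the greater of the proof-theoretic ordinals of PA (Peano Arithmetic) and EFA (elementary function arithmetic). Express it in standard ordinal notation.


Proof-theoretic ordinal of PA (Peano Arithmetic): epsilon_0
Proof-theoretic ordinal of EFA (elementary function arithmetic): omega^3
Comparing: omega^3 < epsilon_0.
The larger ordinal is epsilon_0 (from PA (Peano Arithmetic)).

epsilon_0


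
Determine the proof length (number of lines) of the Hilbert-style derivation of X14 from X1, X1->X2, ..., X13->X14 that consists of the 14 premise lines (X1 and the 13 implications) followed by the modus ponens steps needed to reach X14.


We have 14 premise lines: X1 and 13 implications.
Each implication is detached once by MP, giving 13 MP lines.
14 premise lines + 13 MP lines = 27 total lines.

27


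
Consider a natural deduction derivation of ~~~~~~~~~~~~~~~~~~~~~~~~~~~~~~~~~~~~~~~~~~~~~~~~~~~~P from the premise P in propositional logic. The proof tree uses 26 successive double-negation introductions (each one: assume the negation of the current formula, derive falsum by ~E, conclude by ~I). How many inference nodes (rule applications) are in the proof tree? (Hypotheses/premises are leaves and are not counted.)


Each double-negation introduction (from C infer ~~C) uses 2 inference nodes: one ~E (C and ~C give falsum) and one ~I (discharge ~C).
26 double negations = 26 * 2 = 52 inference nodes.

52


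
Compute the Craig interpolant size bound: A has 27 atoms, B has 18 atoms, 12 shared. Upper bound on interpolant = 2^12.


Shared atoms = 12
Craig interpolant size bound = 2^12
= 4096

4096


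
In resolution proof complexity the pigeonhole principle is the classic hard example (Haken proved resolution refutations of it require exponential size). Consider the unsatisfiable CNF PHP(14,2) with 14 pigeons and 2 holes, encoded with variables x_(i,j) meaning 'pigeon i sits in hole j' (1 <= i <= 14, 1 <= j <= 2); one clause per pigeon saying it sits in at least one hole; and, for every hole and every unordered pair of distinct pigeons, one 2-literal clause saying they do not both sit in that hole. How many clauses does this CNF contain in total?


PHP(14,2): 14 pigeons, 2 holes, 14*2 = 28 variables.
- pigeon clauses: one per pigeon -> 14 clauses
- hole clauses: 2 holes * C(14,2) = 2 * 91 -> 182 clauses
Total clauses = 14 + 182 = 196

196


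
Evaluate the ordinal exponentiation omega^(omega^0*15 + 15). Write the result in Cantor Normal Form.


omega^(omega^0*15 + 15):
omega^0 = 1, so the exponent is 15 + 15 = 30 (finite ordinal addition).
Result = omega^30, already a single CNF term.

omega^30


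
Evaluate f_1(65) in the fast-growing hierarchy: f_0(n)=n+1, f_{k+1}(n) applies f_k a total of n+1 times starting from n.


f_1(65) = f_0^66(65)
f_0 adds 1 each time, applied 66 times.
f_1(65) = 65 + 66 = 131

131


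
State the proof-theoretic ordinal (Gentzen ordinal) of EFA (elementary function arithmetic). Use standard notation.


The proof-theoretic ordinal of EFA (elementary function arithmetic) is a standard result in ordinal analysis.
This ordinal is the supremum of order types of primitive recursive well-orderings
that the theory can prove to be well-ordered.
For EFA (elementary function arithmetic), the proof-theoretic ordinal is omega^3.

omega^3


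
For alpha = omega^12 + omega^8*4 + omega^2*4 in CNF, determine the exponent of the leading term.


CNF: omega^12 + omega^8*4 + omega^2*4
The leading term is omega^12, which has exponent 12.

12


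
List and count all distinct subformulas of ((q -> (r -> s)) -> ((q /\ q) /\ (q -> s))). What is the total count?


Formula: ((q -> (r -> s)) -> ((q /\ q) /\ (q -> s)))
Subformulas found:
  1. q
  2. s
  3. r
  4. (r -> s)
  5. (q /\ q)
  6. (q -> s)
  7. (q -> (r -> s))
  8. ((q /\ q) /\ (q -> s))
  9. ((q -> (r -> s)) -> ((q /\ q) /\ (q -> s)))
Total distinct subformulas = 9

9


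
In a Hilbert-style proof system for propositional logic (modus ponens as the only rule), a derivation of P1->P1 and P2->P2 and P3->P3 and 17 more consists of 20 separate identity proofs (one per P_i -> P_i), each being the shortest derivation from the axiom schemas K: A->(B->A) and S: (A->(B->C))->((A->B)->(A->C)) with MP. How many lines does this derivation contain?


The shortest proof of A->A from K and S in the Hilbert calculus has exactly 5 lines:
(1) K instance A->((A->A)->A), (2) S instance, (3) MP on 1,2, (4) K instance A->(A->A), (5) MP on 3,4.
For 20 independent identities: 20 * 5 = 100 lines total.

100


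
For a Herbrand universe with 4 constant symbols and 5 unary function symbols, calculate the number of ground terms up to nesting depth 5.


Herbrand terms by depth:
Depth 0: 4 constants
Depth 1: 20 new terms (running total: 24)
Depth 2: 100 new terms (running total: 124)
Depth 3: 500 new terms (running total: 624)
Depth 4: 2500 new terms (running total: 3124)
Depth 5: 12500 new terms (running total: 15624)
Total distinct ground terms = 15624

15624


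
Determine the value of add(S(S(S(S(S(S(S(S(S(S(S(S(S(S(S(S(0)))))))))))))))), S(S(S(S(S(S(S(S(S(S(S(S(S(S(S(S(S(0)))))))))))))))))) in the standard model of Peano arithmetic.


add(S^16(0), S^17(0)):
S^16(0) = 16
S^17(0) = 17
16 + 17 = 33

33


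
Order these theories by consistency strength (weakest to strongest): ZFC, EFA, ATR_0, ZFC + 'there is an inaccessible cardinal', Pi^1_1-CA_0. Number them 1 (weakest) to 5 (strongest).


Ordering by consistency strength:
1. EFA
2. ATR_0
3. Pi^1_1-CA_0
4. ZFC
5. ZFC + 'there is an inaccessible cardinal'


ZFC=4, EFA=1, ATR_0=2, ZFC + 'there is an inaccessible cardinal'=5, Pi^1_1-CA_0=3


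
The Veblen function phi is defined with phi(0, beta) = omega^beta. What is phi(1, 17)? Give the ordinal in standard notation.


phi(1, 17):
phi(1, beta) = epsilon_beta (the beta-th epsilon number).
phi(1, 17) = epsilon_17

epsilon_17


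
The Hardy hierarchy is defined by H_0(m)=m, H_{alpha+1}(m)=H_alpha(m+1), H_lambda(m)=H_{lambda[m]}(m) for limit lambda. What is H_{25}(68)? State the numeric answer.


H_25(68):
For finite ordinals k, H_k(n) = n + k (each successor step adds 1).
H_25(68) = 68 + 25 = 93

93


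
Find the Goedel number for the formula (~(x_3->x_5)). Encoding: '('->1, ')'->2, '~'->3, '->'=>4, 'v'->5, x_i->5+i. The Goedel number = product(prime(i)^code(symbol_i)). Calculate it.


Formula: (~(x_3->x_5))
Symbol codes: [1, 3, 1, 8, 4, 10, 2, 2]
Primes: [2, 3, 5, 7, 11, 13, 17, 19]
p_1^1 = 2^1 = 2
p_2^3 = 3^3 = 27
p_3^1 = 5^1 = 5
p_4^8 = 7^8 = 5764801
p_5^4 = 11^4 = 14641
p_6^10 = 13^10 = 137858491849
p_7^2 = 17^2 = 289
p_8^2 = 19^2 = 361
Product = 327761088039537675161540371470

327761088039537675161540371470


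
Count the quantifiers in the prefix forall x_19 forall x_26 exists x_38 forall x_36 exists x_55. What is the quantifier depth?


Quantifier prefix has 5 quantifier symbols.
Quantifier depth = 5

5


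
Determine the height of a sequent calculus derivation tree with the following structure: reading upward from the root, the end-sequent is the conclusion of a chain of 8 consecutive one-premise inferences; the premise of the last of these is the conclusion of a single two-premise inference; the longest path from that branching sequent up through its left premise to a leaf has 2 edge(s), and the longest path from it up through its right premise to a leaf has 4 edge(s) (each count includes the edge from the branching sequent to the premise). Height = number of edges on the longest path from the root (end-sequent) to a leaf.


Longest path through the left premise: 2 edges (measured from the branching sequent)
Longest path through the right premise: 4 edges
Height of the subtree rooted at the branching sequent: max(2, 4) = 4
The branching sequent sits 8 edges above the root (the chain of one-premise inferences), so height = 4 + 8 = 12

12


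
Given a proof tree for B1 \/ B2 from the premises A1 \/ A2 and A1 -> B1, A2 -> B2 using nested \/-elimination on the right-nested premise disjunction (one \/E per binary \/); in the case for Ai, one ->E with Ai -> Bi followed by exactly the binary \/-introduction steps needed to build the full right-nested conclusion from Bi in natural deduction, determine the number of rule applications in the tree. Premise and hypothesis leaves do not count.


Constructive dilemma with 2 branches, all disjunctions right-nested:
- \/E: the premise has 1 binary \/, each eliminated once: 1 nodes.
- ->E: one per case (Ai with Ai -> Bi gives Bi): 2 nodes.
- \/I: in case i < n, Bi needs 1 step to form Bi \/ (B(i+1) \/ ...) and then i-1 steps to prepend B(i-1), ..., B1, i.e. i steps; in case i = n, B2 needs 1 prepend steps.
  \/I total = (1 + 2 + ... + 1) + 1 = 1 + 1 = 2 nodes.
Total = 1 + 2 + 2 = 5

5


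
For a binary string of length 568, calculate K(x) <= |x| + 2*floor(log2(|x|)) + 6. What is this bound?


floor(log2(568)) = 9
2 * 9 = 18
K(x) <= 568 + 18 + 6 = 592

592


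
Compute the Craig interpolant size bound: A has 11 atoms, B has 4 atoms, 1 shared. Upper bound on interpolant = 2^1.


Shared atoms = 1
Craig interpolant size bound = 2^1
= 2

2


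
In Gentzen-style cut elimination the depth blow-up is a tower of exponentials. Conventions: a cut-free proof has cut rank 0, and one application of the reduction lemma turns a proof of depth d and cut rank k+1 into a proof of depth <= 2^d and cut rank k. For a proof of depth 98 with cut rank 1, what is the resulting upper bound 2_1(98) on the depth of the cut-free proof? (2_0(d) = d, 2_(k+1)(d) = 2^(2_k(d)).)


Each rank reduction sends depth d to at most 2^d; cut rank r needs r reductions.
2_0(98) = 98
2_1(98) = 2^98 = 316912650057057350374175801344
Cut-free depth bound = 316912650057057350374175801344

316912650057057350374175801344


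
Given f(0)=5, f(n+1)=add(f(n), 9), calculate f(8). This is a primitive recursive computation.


f(0) = 5
f(1) = add(f(0), 9) = add(5, 9) = 14
f(2) = add(f(1), 9) = add(14, 9) = 23
f(3) = add(f(2), 9) = add(23, 9) = 32
f(4) = add(f(3), 9) = add(32, 9) = 41
f(5) = add(f(4), 9) = add(41, 9) = 50
f(6) = add(f(5), 9) = add(50, 9) = 59
f(7) = add(f(6), 9) = add(59, 9) = 68
f(8) = add(f(7), 9) = add(68, 9) = 77


77


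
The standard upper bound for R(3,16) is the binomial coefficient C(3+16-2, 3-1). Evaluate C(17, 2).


R(3,16) <= C(3+16-2, 3-1) = C(17, 2)
C(17, 2) = 17! / (2! * 15!)
= 136

136


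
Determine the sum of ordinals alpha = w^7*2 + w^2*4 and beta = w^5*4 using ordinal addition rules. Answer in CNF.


Ordinal addition (w^7*2 + w^2*4) + w^5*4:
alpha's leading term has exponent 7 > beta's exponent 5, so it survives.
alpha's tail term has exponent 2 < beta's exponent 5, so it is absorbed by beta.
In ordinal addition, any term followed by a strictly larger-exponent term is absorbed.
Result = w^7*2 + w^5*4

w^7*2 + w^5*4


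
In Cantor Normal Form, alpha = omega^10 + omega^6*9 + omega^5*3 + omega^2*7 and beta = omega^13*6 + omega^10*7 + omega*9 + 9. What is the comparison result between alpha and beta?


Compare term by term from highest exponent:
alpha = omega^10 + omega^6*9 + omega^5*3 + omega^2*7
beta = omega^13*6 + omega^10*7 + omega*9 + 9
Term 1: alpha has omega^10*1, beta has omega^13*6
Term 2: alpha has omega^6*9, beta has omega^10*7
Term 3: alpha has omega^5*3, beta has omega^1*9
Term 4: alpha has omega^2*7, beta has omega^0*9
Result: alpha < beta

alpha < beta


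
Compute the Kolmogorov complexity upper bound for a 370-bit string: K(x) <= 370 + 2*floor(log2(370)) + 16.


floor(log2(370)) = 8
2 * 8 = 16
K(x) <= 370 + 16 + 16 = 402

402


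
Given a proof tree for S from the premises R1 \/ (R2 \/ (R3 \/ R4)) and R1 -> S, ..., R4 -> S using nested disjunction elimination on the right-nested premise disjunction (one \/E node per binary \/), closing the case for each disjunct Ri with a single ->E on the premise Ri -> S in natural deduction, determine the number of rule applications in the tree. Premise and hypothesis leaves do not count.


The premise R1 \/ (R2 \/ (R3 \/ R4)) contains 4 disjuncts, hence 3 binary \/ connectives.
- Each binary \/ is eliminated once: 3 \/E nodes.
- Each of the 4 cases Ri derives S by one ->E with Ri -> S: 4 ->E nodes.
Total = 3 + 4 = 7

7


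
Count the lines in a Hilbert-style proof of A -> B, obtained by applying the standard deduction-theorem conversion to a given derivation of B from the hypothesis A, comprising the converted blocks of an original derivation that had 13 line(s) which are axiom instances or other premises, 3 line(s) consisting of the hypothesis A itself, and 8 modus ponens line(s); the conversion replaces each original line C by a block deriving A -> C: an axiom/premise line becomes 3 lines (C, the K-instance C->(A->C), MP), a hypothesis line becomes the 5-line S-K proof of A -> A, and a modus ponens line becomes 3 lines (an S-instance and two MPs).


Deduction-theorem conversion, block by block:
- 13 axiom/premise lines -> 3 lines each = 39
- 3 hypothesis lines -> 5 lines each (identity proof A->A) = 15
- 8 MP lines -> 3 lines each (S-instance, MP, MP) = 24
Total = 39 + 15 + 24 = 78 lines.

78


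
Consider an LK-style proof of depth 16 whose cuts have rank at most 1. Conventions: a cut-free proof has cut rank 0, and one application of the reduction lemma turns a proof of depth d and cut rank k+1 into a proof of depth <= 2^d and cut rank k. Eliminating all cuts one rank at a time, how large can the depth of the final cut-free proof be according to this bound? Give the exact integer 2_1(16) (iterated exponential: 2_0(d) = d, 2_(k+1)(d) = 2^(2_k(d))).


Each rank reduction sends depth d to at most 2^d; cut rank r needs r reductions.
2_0(16) = 16
2_1(16) = 2^16 = 65536
Cut-free depth bound = 65536

65536


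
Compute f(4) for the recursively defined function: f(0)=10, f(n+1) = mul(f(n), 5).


f(0) = 10
f(1) = mul(f(0), 5) = mul(10, 5) = 50
f(2) = mul(f(1), 5) = mul(50, 5) = 250
f(3) = mul(f(2), 5) = mul(250, 5) = 1250
f(4) = mul(f(3), 5) = mul(1250, 5) = 6250


6250


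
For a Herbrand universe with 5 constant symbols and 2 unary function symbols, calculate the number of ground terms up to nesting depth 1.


Herbrand terms by depth:
Depth 0: 5 constants
Depth 1: 10 new terms (running total: 15)
Total distinct ground terms = 15

15


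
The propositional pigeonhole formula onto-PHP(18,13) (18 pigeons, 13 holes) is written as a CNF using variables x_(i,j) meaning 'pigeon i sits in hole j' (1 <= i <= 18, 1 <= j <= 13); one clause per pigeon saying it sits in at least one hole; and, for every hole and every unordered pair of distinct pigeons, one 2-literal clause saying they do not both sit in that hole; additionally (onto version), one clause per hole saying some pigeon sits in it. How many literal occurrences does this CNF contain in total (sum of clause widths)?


onto-PHP(18,13): 18 pigeons, 13 holes, 18*13 = 234 variables.
- pigeon clauses: one per pigeon -> 18 clauses of width 13 -> 234 literals
- hole clauses: 13 holes * C(18,2) = 13 * 153 -> 1989 clauses of width 2 -> 3978 literals
- onto clauses: one per hole -> 13 clauses of width 18 -> 234 literals
Total literal occurrences = 234 + 3978 + 234 = 4446

4446


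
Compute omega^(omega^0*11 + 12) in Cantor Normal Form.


omega^(omega^0*11 + 12):
omega^0 = 1, so the exponent is 11 + 12 = 23 (finite ordinal addition).
Result = omega^23, already a single CNF term.

omega^23


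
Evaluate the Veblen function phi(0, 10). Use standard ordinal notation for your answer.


phi(0, 10):
phi(0, beta) = omega^beta by definition.
phi(0, 10) = omega^10

omega^10


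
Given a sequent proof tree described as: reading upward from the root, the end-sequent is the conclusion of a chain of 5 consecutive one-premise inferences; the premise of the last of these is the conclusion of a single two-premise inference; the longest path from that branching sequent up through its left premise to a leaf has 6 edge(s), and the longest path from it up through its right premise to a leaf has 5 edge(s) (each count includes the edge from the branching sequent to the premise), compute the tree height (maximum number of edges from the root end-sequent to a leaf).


Longest path through the left premise: 6 edges (measured from the branching sequent)
Longest path through the right premise: 5 edges
Height of the subtree rooted at the branching sequent: max(6, 5) = 6
The branching sequent sits 5 edges above the root (the chain of one-premise inferences), so height = 6 + 5 = 11

11


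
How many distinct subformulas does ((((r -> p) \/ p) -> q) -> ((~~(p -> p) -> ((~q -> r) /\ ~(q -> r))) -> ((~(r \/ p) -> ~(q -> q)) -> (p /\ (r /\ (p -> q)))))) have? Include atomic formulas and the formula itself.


Formula: ((((r -> p) \/ p) -> q) -> ((~~(p -> p) -> ((~q -> r) /\ ~(q -> r))) -> ((~(r \/ p) -> ~(q -> q)) -> (p /\ (r /\ (p -> q))))))
Subformulas found:
  1. r
  2. q
  3. p
  4. ~q
  5. (r -> p)
  6. (r \/ p)
  7. (p -> p)
  8. (q -> q)
  9. (q -> r)
  10. (p -> q)
  11. ~(q -> r)
  12. (~q -> r)
  13. ~(p -> p)
  14. ~(r \/ p)
  15. ~(q -> q)
  16. ~~(p -> p)
  17. ((r -> p) \/ p)
  18. (r /\ (p -> q))
  19. (p /\ (r /\ (p -> q)))
  20. (((r -> p) \/ p) -> q)
  21. (~(r \/ p) -> ~(q -> q))
  22. ((~q -> r) /\ ~(q -> r))
  23. (~~(p -> p) -> ((~q -> r) /\ ~(q -> r)))
  24. ((~(r \/ p) -> ~(q -> q)) -> (p /\ (r /\ (p -> q))))
  25. ((~~(p -> p) -> ((~q -> r) /\ ~(q -> r))) -> ((~(r \/ p) -> ~(q -> q)) -> (p /\ (r /\ (p -> q)))))
  26. ((((r -> p) \/ p) -> q) -> ((~~(p -> p) -> ((~q -> r) /\ ~(q -> r))) -> ((~(r \/ p) -> ~(q -> q)) -> (p /\ (r /\ (p -> q))))))
Total distinct subformulas = 26

26


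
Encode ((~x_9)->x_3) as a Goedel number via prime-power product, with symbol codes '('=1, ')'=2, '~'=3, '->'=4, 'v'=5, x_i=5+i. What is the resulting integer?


Formula: ((~x_9)->x_3)
Symbol codes: [1, 1, 3, 14, 2, 4, 8, 2]
Primes: [2, 3, 5, 7, 11, 13, 17, 19]
p_1^1 = 2^1 = 2
p_2^1 = 3^1 = 3
p_3^3 = 5^3 = 125
p_4^14 = 7^14 = 678223072849
p_5^2 = 11^2 = 121
p_6^4 = 13^4 = 28561
p_7^8 = 17^8 = 6975757441
p_8^2 = 19^2 = 361
Product = 4426812994085852224752535464576750

4426812994085852224752535464576750


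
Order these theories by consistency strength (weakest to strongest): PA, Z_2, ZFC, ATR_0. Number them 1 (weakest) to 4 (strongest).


Ordering by consistency strength:
1. PA
2. ATR_0
3. Z_2
4. ZFC


PA=1, Z_2=3, ZFC=4, ATR_0=2


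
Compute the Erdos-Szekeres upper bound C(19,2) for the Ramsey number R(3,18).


R(3,18) <= C(3+18-2, 3-1) = C(19, 2)
C(19, 2) = 19! / (2! * 17!)
= 171

171


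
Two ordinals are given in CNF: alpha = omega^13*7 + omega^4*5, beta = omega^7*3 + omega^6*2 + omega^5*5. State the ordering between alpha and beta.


Compare term by term from highest exponent:
alpha = omega^13*7 + omega^4*5
beta = omega^7*3 + omega^6*2 + omega^5*5
Term 1: alpha has omega^13*7, beta has omega^7*3
Term 2: alpha has omega^4*5, beta has omega^6*2
Term 3: alpha has omega^0*0, beta has omega^5*5
Result: alpha > beta

alpha > beta


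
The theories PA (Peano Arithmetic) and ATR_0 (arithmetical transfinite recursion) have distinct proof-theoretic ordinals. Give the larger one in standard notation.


Proof-theoretic ordinal of PA (Peano Arithmetic): epsilon_0
Proof-theoretic ordinal of ATR_0 (arithmetical transfinite recursion): Gamma_0
Comparing: epsilon_0 < Gamma_0.
The larger ordinal is Gamma_0 (from ATR_0 (arithmetical transfinite recursion)).

Gamma_0


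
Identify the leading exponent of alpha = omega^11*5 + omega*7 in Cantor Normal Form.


CNF: omega^11*5 + omega*7
The leading term is omega^11*5, which has exponent 11.

11


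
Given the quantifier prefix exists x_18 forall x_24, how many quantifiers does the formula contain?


Quantifier prefix has 2 quantifier symbols.
Quantifier depth = 2

2


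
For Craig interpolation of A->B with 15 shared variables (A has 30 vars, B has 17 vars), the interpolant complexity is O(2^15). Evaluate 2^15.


Shared atoms = 15
Craig interpolant size bound = 2^15
= 32768

32768


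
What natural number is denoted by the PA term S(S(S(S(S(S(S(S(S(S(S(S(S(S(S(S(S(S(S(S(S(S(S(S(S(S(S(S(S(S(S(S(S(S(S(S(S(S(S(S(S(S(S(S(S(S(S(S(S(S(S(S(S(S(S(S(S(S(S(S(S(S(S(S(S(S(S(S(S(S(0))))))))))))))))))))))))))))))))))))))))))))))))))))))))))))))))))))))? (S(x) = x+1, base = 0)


Counting successors applied to 0:
70 applications of S to 0 = 70

70


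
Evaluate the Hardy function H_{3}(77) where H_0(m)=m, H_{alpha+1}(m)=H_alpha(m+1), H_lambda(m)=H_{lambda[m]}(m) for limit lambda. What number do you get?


H_3(77):
For finite ordinals k, H_k(n) = n + k (each successor step adds 1).
H_3(77) = 77 + 3 = 80

80


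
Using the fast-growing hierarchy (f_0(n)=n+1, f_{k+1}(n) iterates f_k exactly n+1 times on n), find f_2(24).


f_2(24) = f_1^25(24)
f_1(m) = 2m + 1.
Iterating: f_1^k(n) = 2^k*(n+1) - 1.
f_2(24) = 2^25*(24+1) - 1 = 33554432*25 - 1 = 838860799

838860799


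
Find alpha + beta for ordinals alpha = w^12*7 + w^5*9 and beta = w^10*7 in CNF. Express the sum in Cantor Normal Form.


Ordinal addition (w^12*7 + w^5*9) + w^10*7:
alpha's leading term has exponent 12 > beta's exponent 10, so it survives.
alpha's tail term has exponent 5 < beta's exponent 10, so it is absorbed by beta.
In ordinal addition, any term followed by a strictly larger-exponent term is absorbed.
Result = w^12*7 + w^10*7

w^12*7 + w^10*7


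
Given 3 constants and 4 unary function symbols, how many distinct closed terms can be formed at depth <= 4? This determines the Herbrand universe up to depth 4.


Herbrand terms by depth:
Depth 0: 3 constants
Depth 1: 12 new terms (running total: 15)
Depth 2: 48 new terms (running total: 63)
Depth 3: 192 new terms (running total: 255)
Depth 4: 768 new terms (running total: 1023)
Total distinct ground terms = 1023

1023


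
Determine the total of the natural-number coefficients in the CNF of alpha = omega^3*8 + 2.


CNF: omega^3*8 + 2
Coefficients: 8 + 2 = 10

10


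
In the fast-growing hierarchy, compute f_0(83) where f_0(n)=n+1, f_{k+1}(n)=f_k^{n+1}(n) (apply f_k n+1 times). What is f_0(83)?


f_0(83) = 83 + 1 = 84

84


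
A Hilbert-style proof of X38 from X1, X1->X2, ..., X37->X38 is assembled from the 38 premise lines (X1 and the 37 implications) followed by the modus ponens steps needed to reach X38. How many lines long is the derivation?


We have 38 premise lines: X1 and 37 implications.
Each implication is detached once by MP, giving 37 MP lines.
38 premise lines + 37 MP lines = 75 total lines.

75


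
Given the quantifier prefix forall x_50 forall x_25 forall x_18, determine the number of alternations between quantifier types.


Walk the prefix and count type changes:
  position 1: forall -> forall
  position 2: forall -> forall
Total alternations = 0

0


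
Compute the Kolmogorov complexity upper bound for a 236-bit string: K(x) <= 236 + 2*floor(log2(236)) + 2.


floor(log2(236)) = 7
2 * 7 = 14
K(x) <= 236 + 14 + 2 = 252

252
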